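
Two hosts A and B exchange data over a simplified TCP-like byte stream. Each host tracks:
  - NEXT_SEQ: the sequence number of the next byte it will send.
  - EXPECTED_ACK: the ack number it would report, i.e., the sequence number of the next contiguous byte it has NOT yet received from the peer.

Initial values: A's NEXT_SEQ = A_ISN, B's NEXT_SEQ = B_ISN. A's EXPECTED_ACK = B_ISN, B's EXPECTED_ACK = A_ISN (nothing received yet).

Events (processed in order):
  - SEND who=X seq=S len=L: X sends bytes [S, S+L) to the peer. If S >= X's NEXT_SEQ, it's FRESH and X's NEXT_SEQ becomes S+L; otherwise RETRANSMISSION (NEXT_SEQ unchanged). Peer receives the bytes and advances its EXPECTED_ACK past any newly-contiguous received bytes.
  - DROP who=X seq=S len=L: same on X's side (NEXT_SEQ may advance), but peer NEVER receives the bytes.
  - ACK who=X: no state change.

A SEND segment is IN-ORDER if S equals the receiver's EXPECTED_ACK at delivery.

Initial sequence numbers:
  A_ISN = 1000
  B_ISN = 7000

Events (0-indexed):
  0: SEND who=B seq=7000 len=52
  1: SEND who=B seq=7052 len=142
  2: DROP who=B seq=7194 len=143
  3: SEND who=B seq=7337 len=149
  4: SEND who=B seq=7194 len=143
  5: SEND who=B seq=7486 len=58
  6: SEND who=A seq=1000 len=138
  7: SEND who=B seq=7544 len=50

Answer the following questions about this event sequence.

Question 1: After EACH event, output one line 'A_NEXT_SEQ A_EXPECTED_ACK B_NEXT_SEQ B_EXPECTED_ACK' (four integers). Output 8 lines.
1000 7052 7052 1000
1000 7194 7194 1000
1000 7194 7337 1000
1000 7194 7486 1000
1000 7486 7486 1000
1000 7544 7544 1000
1138 7544 7544 1138
1138 7594 7594 1138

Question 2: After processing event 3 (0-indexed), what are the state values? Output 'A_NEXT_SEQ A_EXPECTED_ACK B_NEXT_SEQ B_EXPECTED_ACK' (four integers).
After event 0: A_seq=1000 A_ack=7052 B_seq=7052 B_ack=1000
After event 1: A_seq=1000 A_ack=7194 B_seq=7194 B_ack=1000
After event 2: A_seq=1000 A_ack=7194 B_seq=7337 B_ack=1000
After event 3: A_seq=1000 A_ack=7194 B_seq=7486 B_ack=1000

1000 7194 7486 1000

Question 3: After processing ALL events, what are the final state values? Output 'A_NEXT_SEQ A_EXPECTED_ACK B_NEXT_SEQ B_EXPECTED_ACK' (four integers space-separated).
Answer: 1138 7594 7594 1138

Derivation:
After event 0: A_seq=1000 A_ack=7052 B_seq=7052 B_ack=1000
After event 1: A_seq=1000 A_ack=7194 B_seq=7194 B_ack=1000
After event 2: A_seq=1000 A_ack=7194 B_seq=7337 B_ack=1000
After event 3: A_seq=1000 A_ack=7194 B_seq=7486 B_ack=1000
After event 4: A_seq=1000 A_ack=7486 B_seq=7486 B_ack=1000
After event 5: A_seq=1000 A_ack=7544 B_seq=7544 B_ack=1000
After event 6: A_seq=1138 A_ack=7544 B_seq=7544 B_ack=1138
After event 7: A_seq=1138 A_ack=7594 B_seq=7594 B_ack=1138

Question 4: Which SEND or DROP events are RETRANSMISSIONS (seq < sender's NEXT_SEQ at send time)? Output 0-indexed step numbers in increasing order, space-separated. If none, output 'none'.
Step 0: SEND seq=7000 -> fresh
Step 1: SEND seq=7052 -> fresh
Step 2: DROP seq=7194 -> fresh
Step 3: SEND seq=7337 -> fresh
Step 4: SEND seq=7194 -> retransmit
Step 5: SEND seq=7486 -> fresh
Step 6: SEND seq=1000 -> fresh
Step 7: SEND seq=7544 -> fresh

Answer: 4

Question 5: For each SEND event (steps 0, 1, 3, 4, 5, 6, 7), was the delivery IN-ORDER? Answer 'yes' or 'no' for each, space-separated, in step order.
Step 0: SEND seq=7000 -> in-order
Step 1: SEND seq=7052 -> in-order
Step 3: SEND seq=7337 -> out-of-order
Step 4: SEND seq=7194 -> in-order
Step 5: SEND seq=7486 -> in-order
Step 6: SEND seq=1000 -> in-order
Step 7: SEND seq=7544 -> in-order

Answer: yes yes no yes yes yes yes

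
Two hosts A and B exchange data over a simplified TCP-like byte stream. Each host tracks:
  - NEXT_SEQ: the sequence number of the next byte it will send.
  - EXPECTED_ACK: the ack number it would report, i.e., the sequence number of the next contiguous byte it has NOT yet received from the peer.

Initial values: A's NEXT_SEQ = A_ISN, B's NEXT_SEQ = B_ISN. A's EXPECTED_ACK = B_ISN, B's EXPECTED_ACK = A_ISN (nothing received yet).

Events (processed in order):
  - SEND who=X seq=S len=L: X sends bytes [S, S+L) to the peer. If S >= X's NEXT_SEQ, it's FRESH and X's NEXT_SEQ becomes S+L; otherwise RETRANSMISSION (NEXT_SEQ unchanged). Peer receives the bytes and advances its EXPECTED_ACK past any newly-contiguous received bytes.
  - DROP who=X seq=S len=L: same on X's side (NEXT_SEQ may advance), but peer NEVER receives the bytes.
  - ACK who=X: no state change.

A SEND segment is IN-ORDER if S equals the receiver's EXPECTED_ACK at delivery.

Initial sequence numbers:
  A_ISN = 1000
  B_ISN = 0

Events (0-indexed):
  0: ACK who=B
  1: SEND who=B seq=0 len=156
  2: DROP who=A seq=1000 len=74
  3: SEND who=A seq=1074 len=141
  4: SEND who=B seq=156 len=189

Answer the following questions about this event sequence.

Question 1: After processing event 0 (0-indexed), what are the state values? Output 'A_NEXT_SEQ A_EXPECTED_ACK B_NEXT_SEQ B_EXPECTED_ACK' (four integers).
After event 0: A_seq=1000 A_ack=0 B_seq=0 B_ack=1000

1000 0 0 1000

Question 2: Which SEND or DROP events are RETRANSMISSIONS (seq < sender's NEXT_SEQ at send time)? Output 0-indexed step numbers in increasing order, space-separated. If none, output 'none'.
Answer: none

Derivation:
Step 1: SEND seq=0 -> fresh
Step 2: DROP seq=1000 -> fresh
Step 3: SEND seq=1074 -> fresh
Step 4: SEND seq=156 -> fresh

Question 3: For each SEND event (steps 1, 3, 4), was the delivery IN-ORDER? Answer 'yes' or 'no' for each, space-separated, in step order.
Answer: yes no yes

Derivation:
Step 1: SEND seq=0 -> in-order
Step 3: SEND seq=1074 -> out-of-order
Step 4: SEND seq=156 -> in-order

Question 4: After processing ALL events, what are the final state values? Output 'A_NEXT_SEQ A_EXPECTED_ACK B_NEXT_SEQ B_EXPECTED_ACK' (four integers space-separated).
After event 0: A_seq=1000 A_ack=0 B_seq=0 B_ack=1000
After event 1: A_seq=1000 A_ack=156 B_seq=156 B_ack=1000
After event 2: A_seq=1074 A_ack=156 B_seq=156 B_ack=1000
After event 3: A_seq=1215 A_ack=156 B_seq=156 B_ack=1000
After event 4: A_seq=1215 A_ack=345 B_seq=345 B_ack=1000

Answer: 1215 345 345 1000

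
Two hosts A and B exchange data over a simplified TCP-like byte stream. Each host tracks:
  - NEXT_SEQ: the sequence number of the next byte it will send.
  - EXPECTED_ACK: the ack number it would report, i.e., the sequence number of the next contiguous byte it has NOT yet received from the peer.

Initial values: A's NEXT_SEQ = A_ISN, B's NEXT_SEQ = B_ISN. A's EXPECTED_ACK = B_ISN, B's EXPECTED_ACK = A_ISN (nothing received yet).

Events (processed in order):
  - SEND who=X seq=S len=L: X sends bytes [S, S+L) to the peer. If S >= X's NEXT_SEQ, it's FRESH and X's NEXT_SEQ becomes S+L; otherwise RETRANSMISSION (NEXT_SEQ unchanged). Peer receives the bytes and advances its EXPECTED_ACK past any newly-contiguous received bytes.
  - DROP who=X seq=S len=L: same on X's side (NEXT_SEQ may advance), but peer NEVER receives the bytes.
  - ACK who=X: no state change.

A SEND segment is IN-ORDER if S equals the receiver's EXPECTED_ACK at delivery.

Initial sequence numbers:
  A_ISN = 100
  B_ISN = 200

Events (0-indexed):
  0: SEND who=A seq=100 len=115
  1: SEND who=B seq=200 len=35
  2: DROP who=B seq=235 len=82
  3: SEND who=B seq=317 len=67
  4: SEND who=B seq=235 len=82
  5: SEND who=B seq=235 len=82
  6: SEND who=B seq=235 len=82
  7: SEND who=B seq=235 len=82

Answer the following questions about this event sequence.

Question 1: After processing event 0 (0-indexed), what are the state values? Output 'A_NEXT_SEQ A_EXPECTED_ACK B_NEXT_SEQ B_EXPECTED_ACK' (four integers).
After event 0: A_seq=215 A_ack=200 B_seq=200 B_ack=215

215 200 200 215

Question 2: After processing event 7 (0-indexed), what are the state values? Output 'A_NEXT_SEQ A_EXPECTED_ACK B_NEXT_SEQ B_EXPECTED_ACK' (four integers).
After event 0: A_seq=215 A_ack=200 B_seq=200 B_ack=215
After event 1: A_seq=215 A_ack=235 B_seq=235 B_ack=215
After event 2: A_seq=215 A_ack=235 B_seq=317 B_ack=215
After event 3: A_seq=215 A_ack=235 B_seq=384 B_ack=215
After event 4: A_seq=215 A_ack=384 B_seq=384 B_ack=215
After event 5: A_seq=215 A_ack=384 B_seq=384 B_ack=215
After event 6: A_seq=215 A_ack=384 B_seq=384 B_ack=215
After event 7: A_seq=215 A_ack=384 B_seq=384 B_ack=215

215 384 384 215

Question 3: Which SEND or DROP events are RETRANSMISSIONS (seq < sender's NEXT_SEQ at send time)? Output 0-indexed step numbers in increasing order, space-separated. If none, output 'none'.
Answer: 4 5 6 7

Derivation:
Step 0: SEND seq=100 -> fresh
Step 1: SEND seq=200 -> fresh
Step 2: DROP seq=235 -> fresh
Step 3: SEND seq=317 -> fresh
Step 4: SEND seq=235 -> retransmit
Step 5: SEND seq=235 -> retransmit
Step 6: SEND seq=235 -> retransmit
Step 7: SEND seq=235 -> retransmit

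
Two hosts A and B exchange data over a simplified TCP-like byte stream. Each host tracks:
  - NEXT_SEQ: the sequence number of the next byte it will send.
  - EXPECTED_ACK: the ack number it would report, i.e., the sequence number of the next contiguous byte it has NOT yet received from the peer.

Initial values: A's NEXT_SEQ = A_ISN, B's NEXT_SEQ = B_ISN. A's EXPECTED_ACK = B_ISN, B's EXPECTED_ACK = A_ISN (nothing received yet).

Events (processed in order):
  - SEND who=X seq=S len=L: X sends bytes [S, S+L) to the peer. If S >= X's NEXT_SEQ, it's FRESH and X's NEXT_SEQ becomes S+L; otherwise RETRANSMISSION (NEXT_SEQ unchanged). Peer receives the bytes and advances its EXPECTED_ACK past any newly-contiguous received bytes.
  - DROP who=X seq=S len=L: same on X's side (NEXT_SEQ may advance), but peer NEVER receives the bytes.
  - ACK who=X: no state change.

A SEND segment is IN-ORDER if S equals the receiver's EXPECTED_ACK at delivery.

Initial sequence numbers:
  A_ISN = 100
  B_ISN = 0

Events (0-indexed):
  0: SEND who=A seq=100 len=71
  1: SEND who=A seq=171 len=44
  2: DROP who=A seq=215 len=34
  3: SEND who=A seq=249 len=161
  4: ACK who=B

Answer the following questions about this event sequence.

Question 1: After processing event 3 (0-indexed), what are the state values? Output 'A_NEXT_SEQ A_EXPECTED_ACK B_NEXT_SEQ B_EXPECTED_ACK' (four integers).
After event 0: A_seq=171 A_ack=0 B_seq=0 B_ack=171
After event 1: A_seq=215 A_ack=0 B_seq=0 B_ack=215
After event 2: A_seq=249 A_ack=0 B_seq=0 B_ack=215
After event 3: A_seq=410 A_ack=0 B_seq=0 B_ack=215

410 0 0 215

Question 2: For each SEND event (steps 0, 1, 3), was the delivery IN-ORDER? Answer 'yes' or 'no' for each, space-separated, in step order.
Answer: yes yes no

Derivation:
Step 0: SEND seq=100 -> in-order
Step 1: SEND seq=171 -> in-order
Step 3: SEND seq=249 -> out-of-order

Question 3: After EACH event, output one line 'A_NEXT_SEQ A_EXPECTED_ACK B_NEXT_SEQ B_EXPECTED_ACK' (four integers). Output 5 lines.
171 0 0 171
215 0 0 215
249 0 0 215
410 0 0 215
410 0 0 215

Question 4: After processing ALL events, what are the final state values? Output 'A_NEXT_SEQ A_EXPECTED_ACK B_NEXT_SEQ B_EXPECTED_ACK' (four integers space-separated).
After event 0: A_seq=171 A_ack=0 B_seq=0 B_ack=171
After event 1: A_seq=215 A_ack=0 B_seq=0 B_ack=215
After event 2: A_seq=249 A_ack=0 B_seq=0 B_ack=215
After event 3: A_seq=410 A_ack=0 B_seq=0 B_ack=215
After event 4: A_seq=410 A_ack=0 B_seq=0 B_ack=215

Answer: 410 0 0 215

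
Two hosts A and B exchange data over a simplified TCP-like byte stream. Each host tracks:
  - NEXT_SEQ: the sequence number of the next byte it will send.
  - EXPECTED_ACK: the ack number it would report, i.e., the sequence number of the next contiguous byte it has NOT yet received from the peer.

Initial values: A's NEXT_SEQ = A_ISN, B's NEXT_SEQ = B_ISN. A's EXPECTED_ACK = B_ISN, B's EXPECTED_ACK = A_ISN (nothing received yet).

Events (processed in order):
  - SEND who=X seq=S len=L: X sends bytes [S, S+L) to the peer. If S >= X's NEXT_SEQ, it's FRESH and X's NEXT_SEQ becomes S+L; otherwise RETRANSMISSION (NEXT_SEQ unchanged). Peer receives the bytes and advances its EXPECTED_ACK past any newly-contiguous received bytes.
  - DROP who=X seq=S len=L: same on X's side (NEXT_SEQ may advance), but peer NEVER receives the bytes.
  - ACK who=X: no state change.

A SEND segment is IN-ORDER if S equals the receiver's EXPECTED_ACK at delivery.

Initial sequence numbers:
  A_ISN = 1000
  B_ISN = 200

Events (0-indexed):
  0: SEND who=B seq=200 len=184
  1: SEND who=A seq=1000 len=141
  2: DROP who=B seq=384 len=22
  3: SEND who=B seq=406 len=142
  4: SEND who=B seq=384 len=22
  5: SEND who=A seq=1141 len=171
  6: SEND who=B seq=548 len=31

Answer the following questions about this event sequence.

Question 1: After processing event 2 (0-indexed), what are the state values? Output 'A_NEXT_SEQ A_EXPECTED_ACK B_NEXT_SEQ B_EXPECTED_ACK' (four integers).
After event 0: A_seq=1000 A_ack=384 B_seq=384 B_ack=1000
After event 1: A_seq=1141 A_ack=384 B_seq=384 B_ack=1141
After event 2: A_seq=1141 A_ack=384 B_seq=406 B_ack=1141

1141 384 406 1141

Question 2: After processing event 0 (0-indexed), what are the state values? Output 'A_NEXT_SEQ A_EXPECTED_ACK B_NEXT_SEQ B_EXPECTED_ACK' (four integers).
After event 0: A_seq=1000 A_ack=384 B_seq=384 B_ack=1000

1000 384 384 1000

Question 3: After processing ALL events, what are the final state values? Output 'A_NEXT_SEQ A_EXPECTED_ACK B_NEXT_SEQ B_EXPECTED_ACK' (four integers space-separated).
Answer: 1312 579 579 1312

Derivation:
After event 0: A_seq=1000 A_ack=384 B_seq=384 B_ack=1000
After event 1: A_seq=1141 A_ack=384 B_seq=384 B_ack=1141
After event 2: A_seq=1141 A_ack=384 B_seq=406 B_ack=1141
After event 3: A_seq=1141 A_ack=384 B_seq=548 B_ack=1141
After event 4: A_seq=1141 A_ack=548 B_seq=548 B_ack=1141
After event 5: A_seq=1312 A_ack=548 B_seq=548 B_ack=1312
After event 6: A_seq=1312 A_ack=579 B_seq=579 B_ack=1312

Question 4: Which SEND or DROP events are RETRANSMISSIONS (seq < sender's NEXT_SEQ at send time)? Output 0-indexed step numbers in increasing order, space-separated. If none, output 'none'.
Step 0: SEND seq=200 -> fresh
Step 1: SEND seq=1000 -> fresh
Step 2: DROP seq=384 -> fresh
Step 3: SEND seq=406 -> fresh
Step 4: SEND seq=384 -> retransmit
Step 5: SEND seq=1141 -> fresh
Step 6: SEND seq=548 -> fresh

Answer: 4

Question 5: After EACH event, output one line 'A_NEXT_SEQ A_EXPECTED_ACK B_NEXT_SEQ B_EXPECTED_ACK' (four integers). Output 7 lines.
1000 384 384 1000
1141 384 384 1141
1141 384 406 1141
1141 384 548 1141
1141 548 548 1141
1312 548 548 1312
1312 579 579 1312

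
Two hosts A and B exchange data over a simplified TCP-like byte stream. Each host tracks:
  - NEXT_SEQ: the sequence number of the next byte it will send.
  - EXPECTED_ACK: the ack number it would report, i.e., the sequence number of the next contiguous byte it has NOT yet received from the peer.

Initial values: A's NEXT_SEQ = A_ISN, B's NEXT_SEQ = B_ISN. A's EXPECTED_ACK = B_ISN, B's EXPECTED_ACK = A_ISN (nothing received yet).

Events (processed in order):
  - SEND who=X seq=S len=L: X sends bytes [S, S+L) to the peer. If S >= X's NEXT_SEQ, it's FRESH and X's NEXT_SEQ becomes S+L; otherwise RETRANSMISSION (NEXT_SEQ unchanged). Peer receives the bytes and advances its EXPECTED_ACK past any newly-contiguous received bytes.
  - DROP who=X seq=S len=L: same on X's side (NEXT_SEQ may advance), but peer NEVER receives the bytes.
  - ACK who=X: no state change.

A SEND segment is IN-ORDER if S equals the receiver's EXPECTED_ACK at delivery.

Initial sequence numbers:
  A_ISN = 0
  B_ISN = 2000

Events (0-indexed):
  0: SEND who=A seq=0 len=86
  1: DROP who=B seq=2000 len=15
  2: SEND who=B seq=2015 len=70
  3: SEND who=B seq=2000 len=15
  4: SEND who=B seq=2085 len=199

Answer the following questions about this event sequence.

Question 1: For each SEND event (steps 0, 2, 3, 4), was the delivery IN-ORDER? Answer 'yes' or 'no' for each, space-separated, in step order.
Answer: yes no yes yes

Derivation:
Step 0: SEND seq=0 -> in-order
Step 2: SEND seq=2015 -> out-of-order
Step 3: SEND seq=2000 -> in-order
Step 4: SEND seq=2085 -> in-order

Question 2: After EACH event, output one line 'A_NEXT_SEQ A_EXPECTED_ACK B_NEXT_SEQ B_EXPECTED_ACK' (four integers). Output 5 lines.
86 2000 2000 86
86 2000 2015 86
86 2000 2085 86
86 2085 2085 86
86 2284 2284 86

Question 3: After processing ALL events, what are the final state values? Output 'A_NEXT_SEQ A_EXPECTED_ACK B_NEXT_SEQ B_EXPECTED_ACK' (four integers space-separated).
Answer: 86 2284 2284 86

Derivation:
After event 0: A_seq=86 A_ack=2000 B_seq=2000 B_ack=86
After event 1: A_seq=86 A_ack=2000 B_seq=2015 B_ack=86
After event 2: A_seq=86 A_ack=2000 B_seq=2085 B_ack=86
After event 3: A_seq=86 A_ack=2085 B_seq=2085 B_ack=86
After event 4: A_seq=86 A_ack=2284 B_seq=2284 B_ack=86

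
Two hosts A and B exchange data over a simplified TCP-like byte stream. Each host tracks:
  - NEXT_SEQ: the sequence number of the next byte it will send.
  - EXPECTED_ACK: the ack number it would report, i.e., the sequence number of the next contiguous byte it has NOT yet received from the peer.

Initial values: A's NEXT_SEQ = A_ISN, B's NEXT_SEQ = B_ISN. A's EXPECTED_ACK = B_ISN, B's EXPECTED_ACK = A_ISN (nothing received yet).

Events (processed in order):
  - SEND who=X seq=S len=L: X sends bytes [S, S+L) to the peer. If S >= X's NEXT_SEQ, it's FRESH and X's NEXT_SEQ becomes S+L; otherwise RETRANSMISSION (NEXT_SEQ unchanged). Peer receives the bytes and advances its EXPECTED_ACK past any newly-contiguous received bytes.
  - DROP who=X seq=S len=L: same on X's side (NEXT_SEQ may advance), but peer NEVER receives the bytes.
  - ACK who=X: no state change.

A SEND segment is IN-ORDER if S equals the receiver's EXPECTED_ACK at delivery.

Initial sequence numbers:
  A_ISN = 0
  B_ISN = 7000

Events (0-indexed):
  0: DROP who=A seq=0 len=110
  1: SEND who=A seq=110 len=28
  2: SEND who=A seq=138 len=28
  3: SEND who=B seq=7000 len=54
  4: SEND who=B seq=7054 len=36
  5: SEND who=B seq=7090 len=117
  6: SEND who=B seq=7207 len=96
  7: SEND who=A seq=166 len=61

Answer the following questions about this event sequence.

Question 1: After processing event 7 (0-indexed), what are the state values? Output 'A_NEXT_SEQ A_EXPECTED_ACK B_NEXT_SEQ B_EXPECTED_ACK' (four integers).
After event 0: A_seq=110 A_ack=7000 B_seq=7000 B_ack=0
After event 1: A_seq=138 A_ack=7000 B_seq=7000 B_ack=0
After event 2: A_seq=166 A_ack=7000 B_seq=7000 B_ack=0
After event 3: A_seq=166 A_ack=7054 B_seq=7054 B_ack=0
After event 4: A_seq=166 A_ack=7090 B_seq=7090 B_ack=0
After event 5: A_seq=166 A_ack=7207 B_seq=7207 B_ack=0
After event 6: A_seq=166 A_ack=7303 B_seq=7303 B_ack=0
After event 7: A_seq=227 A_ack=7303 B_seq=7303 B_ack=0

227 7303 7303 0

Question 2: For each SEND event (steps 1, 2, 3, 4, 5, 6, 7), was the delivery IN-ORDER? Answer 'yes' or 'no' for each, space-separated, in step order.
Answer: no no yes yes yes yes no

Derivation:
Step 1: SEND seq=110 -> out-of-order
Step 2: SEND seq=138 -> out-of-order
Step 3: SEND seq=7000 -> in-order
Step 4: SEND seq=7054 -> in-order
Step 5: SEND seq=7090 -> in-order
Step 6: SEND seq=7207 -> in-order
Step 7: SEND seq=166 -> out-of-order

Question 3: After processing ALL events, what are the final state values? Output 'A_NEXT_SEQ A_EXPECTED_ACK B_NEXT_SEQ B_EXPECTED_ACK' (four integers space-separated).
Answer: 227 7303 7303 0

Derivation:
After event 0: A_seq=110 A_ack=7000 B_seq=7000 B_ack=0
After event 1: A_seq=138 A_ack=7000 B_seq=7000 B_ack=0
After event 2: A_seq=166 A_ack=7000 B_seq=7000 B_ack=0
After event 3: A_seq=166 A_ack=7054 B_seq=7054 B_ack=0
After event 4: A_seq=166 A_ack=7090 B_seq=7090 B_ack=0
After event 5: A_seq=166 A_ack=7207 B_seq=7207 B_ack=0
After event 6: A_seq=166 A_ack=7303 B_seq=7303 B_ack=0
After event 7: A_seq=227 A_ack=7303 B_seq=7303 B_ack=0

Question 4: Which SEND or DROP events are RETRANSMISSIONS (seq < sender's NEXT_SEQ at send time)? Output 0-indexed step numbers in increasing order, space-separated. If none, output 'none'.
Answer: none

Derivation:
Step 0: DROP seq=0 -> fresh
Step 1: SEND seq=110 -> fresh
Step 2: SEND seq=138 -> fresh
Step 3: SEND seq=7000 -> fresh
Step 4: SEND seq=7054 -> fresh
Step 5: SEND seq=7090 -> fresh
Step 6: SEND seq=7207 -> fresh
Step 7: SEND seq=166 -> fresh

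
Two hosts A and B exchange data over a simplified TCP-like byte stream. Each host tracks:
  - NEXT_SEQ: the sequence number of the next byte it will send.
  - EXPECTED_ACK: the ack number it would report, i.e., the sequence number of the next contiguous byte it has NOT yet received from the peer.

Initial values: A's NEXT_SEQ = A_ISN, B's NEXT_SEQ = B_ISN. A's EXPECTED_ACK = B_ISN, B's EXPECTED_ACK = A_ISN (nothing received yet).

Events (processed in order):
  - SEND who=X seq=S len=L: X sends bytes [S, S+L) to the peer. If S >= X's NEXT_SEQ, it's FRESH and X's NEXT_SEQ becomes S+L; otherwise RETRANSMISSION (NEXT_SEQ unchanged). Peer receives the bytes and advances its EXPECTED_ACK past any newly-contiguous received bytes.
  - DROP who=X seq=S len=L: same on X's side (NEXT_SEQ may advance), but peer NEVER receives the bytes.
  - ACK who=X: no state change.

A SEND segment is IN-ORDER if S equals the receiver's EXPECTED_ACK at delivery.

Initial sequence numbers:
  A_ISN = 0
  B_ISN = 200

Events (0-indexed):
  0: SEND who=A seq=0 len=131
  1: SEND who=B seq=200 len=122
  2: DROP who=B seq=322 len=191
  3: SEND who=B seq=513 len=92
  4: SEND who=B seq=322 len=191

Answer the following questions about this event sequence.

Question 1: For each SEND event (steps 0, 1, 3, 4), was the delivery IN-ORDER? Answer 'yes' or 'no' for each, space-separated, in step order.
Answer: yes yes no yes

Derivation:
Step 0: SEND seq=0 -> in-order
Step 1: SEND seq=200 -> in-order
Step 3: SEND seq=513 -> out-of-order
Step 4: SEND seq=322 -> in-order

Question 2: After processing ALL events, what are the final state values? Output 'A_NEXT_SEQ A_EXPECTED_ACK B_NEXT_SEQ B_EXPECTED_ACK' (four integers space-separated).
After event 0: A_seq=131 A_ack=200 B_seq=200 B_ack=131
After event 1: A_seq=131 A_ack=322 B_seq=322 B_ack=131
After event 2: A_seq=131 A_ack=322 B_seq=513 B_ack=131
After event 3: A_seq=131 A_ack=322 B_seq=605 B_ack=131
After event 4: A_seq=131 A_ack=605 B_seq=605 B_ack=131

Answer: 131 605 605 131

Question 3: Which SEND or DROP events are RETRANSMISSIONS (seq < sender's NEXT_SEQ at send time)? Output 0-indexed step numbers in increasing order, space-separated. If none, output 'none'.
Step 0: SEND seq=0 -> fresh
Step 1: SEND seq=200 -> fresh
Step 2: DROP seq=322 -> fresh
Step 3: SEND seq=513 -> fresh
Step 4: SEND seq=322 -> retransmit

Answer: 4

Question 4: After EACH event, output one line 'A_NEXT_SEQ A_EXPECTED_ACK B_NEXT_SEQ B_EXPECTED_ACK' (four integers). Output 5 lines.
131 200 200 131
131 322 322 131
131 322 513 131
131 322 605 131
131 605 605 131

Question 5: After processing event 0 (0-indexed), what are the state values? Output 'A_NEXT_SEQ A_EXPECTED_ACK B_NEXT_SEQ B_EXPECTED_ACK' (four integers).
After event 0: A_seq=131 A_ack=200 B_seq=200 B_ack=131

131 200 200 131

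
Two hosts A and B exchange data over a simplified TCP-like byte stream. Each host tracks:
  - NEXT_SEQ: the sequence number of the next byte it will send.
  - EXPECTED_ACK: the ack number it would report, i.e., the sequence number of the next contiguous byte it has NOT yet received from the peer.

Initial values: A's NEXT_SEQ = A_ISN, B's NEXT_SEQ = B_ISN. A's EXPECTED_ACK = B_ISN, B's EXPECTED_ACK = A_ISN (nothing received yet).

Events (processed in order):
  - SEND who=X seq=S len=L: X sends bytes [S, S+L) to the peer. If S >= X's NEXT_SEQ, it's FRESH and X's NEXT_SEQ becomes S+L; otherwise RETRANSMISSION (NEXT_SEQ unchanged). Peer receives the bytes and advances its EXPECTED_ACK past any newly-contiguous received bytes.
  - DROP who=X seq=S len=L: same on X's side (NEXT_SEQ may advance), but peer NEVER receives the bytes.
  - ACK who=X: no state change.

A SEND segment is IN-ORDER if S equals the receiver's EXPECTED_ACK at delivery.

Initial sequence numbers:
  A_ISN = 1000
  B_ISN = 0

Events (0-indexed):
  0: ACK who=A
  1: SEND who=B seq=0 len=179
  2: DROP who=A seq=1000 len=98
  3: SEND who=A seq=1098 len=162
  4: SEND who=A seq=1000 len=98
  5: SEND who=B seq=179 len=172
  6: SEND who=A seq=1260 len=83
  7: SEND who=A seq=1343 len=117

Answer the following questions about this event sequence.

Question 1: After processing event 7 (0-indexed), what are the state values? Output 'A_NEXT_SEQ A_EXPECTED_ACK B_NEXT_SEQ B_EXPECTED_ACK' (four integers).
After event 0: A_seq=1000 A_ack=0 B_seq=0 B_ack=1000
After event 1: A_seq=1000 A_ack=179 B_seq=179 B_ack=1000
After event 2: A_seq=1098 A_ack=179 B_seq=179 B_ack=1000
After event 3: A_seq=1260 A_ack=179 B_seq=179 B_ack=1000
After event 4: A_seq=1260 A_ack=179 B_seq=179 B_ack=1260
After event 5: A_seq=1260 A_ack=351 B_seq=351 B_ack=1260
After event 6: A_seq=1343 A_ack=351 B_seq=351 B_ack=1343
After event 7: A_seq=1460 A_ack=351 B_seq=351 B_ack=1460

1460 351 351 1460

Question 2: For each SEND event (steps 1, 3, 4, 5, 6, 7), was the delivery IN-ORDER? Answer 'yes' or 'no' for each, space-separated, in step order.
Answer: yes no yes yes yes yes

Derivation:
Step 1: SEND seq=0 -> in-order
Step 3: SEND seq=1098 -> out-of-order
Step 4: SEND seq=1000 -> in-order
Step 5: SEND seq=179 -> in-order
Step 6: SEND seq=1260 -> in-order
Step 7: SEND seq=1343 -> in-order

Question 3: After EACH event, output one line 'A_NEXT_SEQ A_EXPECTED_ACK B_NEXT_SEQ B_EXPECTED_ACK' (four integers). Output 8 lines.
1000 0 0 1000
1000 179 179 1000
1098 179 179 1000
1260 179 179 1000
1260 179 179 1260
1260 351 351 1260
1343 351 351 1343
1460 351 351 1460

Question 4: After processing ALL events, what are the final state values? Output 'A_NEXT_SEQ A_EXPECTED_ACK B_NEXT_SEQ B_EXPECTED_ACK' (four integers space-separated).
Answer: 1460 351 351 1460

Derivation:
After event 0: A_seq=1000 A_ack=0 B_seq=0 B_ack=1000
After event 1: A_seq=1000 A_ack=179 B_seq=179 B_ack=1000
After event 2: A_seq=1098 A_ack=179 B_seq=179 B_ack=1000
After event 3: A_seq=1260 A_ack=179 B_seq=179 B_ack=1000
After event 4: A_seq=1260 A_ack=179 B_seq=179 B_ack=1260
After event 5: A_seq=1260 A_ack=351 B_seq=351 B_ack=1260
After event 6: A_seq=1343 A_ack=351 B_seq=351 B_ack=1343
After event 7: A_seq=1460 A_ack=351 B_seq=351 B_ack=1460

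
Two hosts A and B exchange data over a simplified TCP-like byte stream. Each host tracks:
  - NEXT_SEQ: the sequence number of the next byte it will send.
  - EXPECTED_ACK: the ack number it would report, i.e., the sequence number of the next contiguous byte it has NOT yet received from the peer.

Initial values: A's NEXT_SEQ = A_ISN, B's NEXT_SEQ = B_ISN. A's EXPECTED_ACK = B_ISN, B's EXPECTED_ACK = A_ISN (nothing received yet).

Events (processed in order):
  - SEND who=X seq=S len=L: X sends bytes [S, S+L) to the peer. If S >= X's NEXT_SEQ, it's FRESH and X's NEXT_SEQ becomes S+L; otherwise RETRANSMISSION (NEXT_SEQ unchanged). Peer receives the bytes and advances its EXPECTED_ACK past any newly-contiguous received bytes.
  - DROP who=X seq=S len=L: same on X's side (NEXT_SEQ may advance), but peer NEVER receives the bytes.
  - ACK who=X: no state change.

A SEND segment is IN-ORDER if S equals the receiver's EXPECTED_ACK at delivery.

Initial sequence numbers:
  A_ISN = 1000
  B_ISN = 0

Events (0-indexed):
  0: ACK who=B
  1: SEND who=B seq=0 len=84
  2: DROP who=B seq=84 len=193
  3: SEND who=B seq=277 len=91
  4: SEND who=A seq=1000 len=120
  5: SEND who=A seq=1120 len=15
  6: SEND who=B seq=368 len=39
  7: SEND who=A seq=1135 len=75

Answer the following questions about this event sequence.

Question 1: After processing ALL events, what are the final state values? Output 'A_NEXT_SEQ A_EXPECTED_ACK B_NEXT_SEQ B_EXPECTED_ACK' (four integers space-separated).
After event 0: A_seq=1000 A_ack=0 B_seq=0 B_ack=1000
After event 1: A_seq=1000 A_ack=84 B_seq=84 B_ack=1000
After event 2: A_seq=1000 A_ack=84 B_seq=277 B_ack=1000
After event 3: A_seq=1000 A_ack=84 B_seq=368 B_ack=1000
After event 4: A_seq=1120 A_ack=84 B_seq=368 B_ack=1120
After event 5: A_seq=1135 A_ack=84 B_seq=368 B_ack=1135
After event 6: A_seq=1135 A_ack=84 B_seq=407 B_ack=1135
After event 7: A_seq=1210 A_ack=84 B_seq=407 B_ack=1210

Answer: 1210 84 407 1210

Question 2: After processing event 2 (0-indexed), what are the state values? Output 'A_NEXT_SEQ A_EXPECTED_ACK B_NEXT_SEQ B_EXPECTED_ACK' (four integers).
After event 0: A_seq=1000 A_ack=0 B_seq=0 B_ack=1000
After event 1: A_seq=1000 A_ack=84 B_seq=84 B_ack=1000
After event 2: A_seq=1000 A_ack=84 B_seq=277 B_ack=1000

1000 84 277 1000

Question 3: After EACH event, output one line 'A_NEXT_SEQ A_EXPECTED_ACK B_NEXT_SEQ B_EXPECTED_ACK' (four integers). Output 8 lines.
1000 0 0 1000
1000 84 84 1000
1000 84 277 1000
1000 84 368 1000
1120 84 368 1120
1135 84 368 1135
1135 84 407 1135
1210 84 407 1210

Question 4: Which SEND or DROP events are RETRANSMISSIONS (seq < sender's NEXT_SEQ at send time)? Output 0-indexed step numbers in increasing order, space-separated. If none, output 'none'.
Answer: none

Derivation:
Step 1: SEND seq=0 -> fresh
Step 2: DROP seq=84 -> fresh
Step 3: SEND seq=277 -> fresh
Step 4: SEND seq=1000 -> fresh
Step 5: SEND seq=1120 -> fresh
Step 6: SEND seq=368 -> fresh
Step 7: SEND seq=1135 -> fresh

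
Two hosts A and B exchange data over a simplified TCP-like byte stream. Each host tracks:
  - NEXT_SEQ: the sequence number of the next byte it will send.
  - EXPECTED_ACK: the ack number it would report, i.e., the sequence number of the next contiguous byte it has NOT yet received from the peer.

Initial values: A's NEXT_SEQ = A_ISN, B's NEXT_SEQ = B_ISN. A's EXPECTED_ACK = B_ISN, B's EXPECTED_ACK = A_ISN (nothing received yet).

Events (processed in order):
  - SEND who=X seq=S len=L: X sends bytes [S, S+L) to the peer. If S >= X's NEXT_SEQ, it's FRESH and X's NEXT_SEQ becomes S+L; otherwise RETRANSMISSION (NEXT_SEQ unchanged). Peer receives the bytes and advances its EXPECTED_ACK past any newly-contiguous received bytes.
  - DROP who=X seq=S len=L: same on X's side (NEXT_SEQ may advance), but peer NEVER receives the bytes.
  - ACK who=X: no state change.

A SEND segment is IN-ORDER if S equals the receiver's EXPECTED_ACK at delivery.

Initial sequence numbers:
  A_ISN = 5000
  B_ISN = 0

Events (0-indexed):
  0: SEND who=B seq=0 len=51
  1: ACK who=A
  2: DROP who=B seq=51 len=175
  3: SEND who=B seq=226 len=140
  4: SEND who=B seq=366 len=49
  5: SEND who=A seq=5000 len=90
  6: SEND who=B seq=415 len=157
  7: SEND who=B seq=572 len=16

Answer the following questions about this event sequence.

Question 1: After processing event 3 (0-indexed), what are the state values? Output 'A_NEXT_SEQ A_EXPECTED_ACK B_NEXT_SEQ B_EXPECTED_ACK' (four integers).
After event 0: A_seq=5000 A_ack=51 B_seq=51 B_ack=5000
After event 1: A_seq=5000 A_ack=51 B_seq=51 B_ack=5000
After event 2: A_seq=5000 A_ack=51 B_seq=226 B_ack=5000
After event 3: A_seq=5000 A_ack=51 B_seq=366 B_ack=5000

5000 51 366 5000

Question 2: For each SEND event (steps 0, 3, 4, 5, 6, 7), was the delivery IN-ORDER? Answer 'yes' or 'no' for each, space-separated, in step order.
Answer: yes no no yes no no

Derivation:
Step 0: SEND seq=0 -> in-order
Step 3: SEND seq=226 -> out-of-order
Step 4: SEND seq=366 -> out-of-order
Step 5: SEND seq=5000 -> in-order
Step 6: SEND seq=415 -> out-of-order
Step 7: SEND seq=572 -> out-of-order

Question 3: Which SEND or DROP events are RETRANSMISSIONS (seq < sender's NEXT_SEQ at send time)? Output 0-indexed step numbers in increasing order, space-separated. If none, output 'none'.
Answer: none

Derivation:
Step 0: SEND seq=0 -> fresh
Step 2: DROP seq=51 -> fresh
Step 3: SEND seq=226 -> fresh
Step 4: SEND seq=366 -> fresh
Step 5: SEND seq=5000 -> fresh
Step 6: SEND seq=415 -> fresh
Step 7: SEND seq=572 -> fresh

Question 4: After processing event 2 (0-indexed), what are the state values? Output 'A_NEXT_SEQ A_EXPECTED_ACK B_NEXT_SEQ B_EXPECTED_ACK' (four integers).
After event 0: A_seq=5000 A_ack=51 B_seq=51 B_ack=5000
After event 1: A_seq=5000 A_ack=51 B_seq=51 B_ack=5000
After event 2: A_seq=5000 A_ack=51 B_seq=226 B_ack=5000

5000 51 226 5000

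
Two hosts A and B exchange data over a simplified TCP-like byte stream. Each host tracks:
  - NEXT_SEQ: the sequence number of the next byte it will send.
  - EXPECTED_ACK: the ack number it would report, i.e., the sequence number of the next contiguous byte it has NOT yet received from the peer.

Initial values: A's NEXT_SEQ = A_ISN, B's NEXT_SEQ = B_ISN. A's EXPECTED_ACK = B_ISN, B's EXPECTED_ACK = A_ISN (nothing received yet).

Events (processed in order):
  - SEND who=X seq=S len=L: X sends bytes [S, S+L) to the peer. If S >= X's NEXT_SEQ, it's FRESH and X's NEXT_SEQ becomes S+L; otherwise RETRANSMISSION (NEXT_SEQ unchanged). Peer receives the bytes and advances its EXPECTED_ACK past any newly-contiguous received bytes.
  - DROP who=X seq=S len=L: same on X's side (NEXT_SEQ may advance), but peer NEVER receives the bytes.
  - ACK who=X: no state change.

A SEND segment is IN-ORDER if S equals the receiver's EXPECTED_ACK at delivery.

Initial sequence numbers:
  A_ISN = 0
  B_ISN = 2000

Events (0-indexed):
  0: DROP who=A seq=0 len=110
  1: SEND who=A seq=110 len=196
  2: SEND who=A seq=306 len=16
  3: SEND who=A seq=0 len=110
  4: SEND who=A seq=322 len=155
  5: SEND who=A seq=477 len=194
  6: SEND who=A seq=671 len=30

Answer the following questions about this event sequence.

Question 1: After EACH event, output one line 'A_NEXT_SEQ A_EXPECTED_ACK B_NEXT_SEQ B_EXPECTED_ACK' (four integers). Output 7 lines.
110 2000 2000 0
306 2000 2000 0
322 2000 2000 0
322 2000 2000 322
477 2000 2000 477
671 2000 2000 671
701 2000 2000 701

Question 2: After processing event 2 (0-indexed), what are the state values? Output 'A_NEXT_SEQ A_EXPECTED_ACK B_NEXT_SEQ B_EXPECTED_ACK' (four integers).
After event 0: A_seq=110 A_ack=2000 B_seq=2000 B_ack=0
After event 1: A_seq=306 A_ack=2000 B_seq=2000 B_ack=0
After event 2: A_seq=322 A_ack=2000 B_seq=2000 B_ack=0

322 2000 2000 0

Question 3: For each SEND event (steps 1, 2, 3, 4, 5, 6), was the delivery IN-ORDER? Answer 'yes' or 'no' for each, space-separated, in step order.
Step 1: SEND seq=110 -> out-of-order
Step 2: SEND seq=306 -> out-of-order
Step 3: SEND seq=0 -> in-order
Step 4: SEND seq=322 -> in-order
Step 5: SEND seq=477 -> in-order
Step 6: SEND seq=671 -> in-order

Answer: no no yes yes yes yes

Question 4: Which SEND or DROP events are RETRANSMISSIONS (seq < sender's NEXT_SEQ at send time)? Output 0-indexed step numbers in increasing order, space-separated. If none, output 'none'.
Answer: 3

Derivation:
Step 0: DROP seq=0 -> fresh
Step 1: SEND seq=110 -> fresh
Step 2: SEND seq=306 -> fresh
Step 3: SEND seq=0 -> retransmit
Step 4: SEND seq=322 -> fresh
Step 5: SEND seq=477 -> fresh
Step 6: SEND seq=671 -> fresh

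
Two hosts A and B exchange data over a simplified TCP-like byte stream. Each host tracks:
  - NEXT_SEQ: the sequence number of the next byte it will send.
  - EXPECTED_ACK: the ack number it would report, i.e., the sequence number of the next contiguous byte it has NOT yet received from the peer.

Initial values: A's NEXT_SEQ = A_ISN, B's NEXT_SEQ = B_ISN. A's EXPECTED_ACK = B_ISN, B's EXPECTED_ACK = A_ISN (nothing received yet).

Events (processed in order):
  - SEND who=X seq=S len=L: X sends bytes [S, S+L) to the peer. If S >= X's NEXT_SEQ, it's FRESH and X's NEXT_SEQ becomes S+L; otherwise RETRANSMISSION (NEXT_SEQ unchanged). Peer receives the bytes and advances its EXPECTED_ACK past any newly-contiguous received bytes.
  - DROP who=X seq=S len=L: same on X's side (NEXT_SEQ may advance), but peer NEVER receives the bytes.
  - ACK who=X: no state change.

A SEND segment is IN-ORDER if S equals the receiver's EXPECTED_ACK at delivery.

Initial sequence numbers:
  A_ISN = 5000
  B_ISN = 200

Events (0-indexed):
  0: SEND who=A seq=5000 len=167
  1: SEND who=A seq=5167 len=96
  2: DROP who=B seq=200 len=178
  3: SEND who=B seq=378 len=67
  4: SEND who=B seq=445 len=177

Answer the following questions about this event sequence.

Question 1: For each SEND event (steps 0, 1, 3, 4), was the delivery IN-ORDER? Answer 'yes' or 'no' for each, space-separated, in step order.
Step 0: SEND seq=5000 -> in-order
Step 1: SEND seq=5167 -> in-order
Step 3: SEND seq=378 -> out-of-order
Step 4: SEND seq=445 -> out-of-order

Answer: yes yes no no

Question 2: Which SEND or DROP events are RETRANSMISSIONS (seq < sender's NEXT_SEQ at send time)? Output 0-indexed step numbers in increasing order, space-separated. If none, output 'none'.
Answer: none

Derivation:
Step 0: SEND seq=5000 -> fresh
Step 1: SEND seq=5167 -> fresh
Step 2: DROP seq=200 -> fresh
Step 3: SEND seq=378 -> fresh
Step 4: SEND seq=445 -> fresh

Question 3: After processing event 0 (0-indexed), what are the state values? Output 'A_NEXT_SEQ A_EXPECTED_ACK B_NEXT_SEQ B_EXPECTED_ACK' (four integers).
After event 0: A_seq=5167 A_ack=200 B_seq=200 B_ack=5167

5167 200 200 5167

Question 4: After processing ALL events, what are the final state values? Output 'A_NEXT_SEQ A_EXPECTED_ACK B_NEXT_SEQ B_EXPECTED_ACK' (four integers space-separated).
After event 0: A_seq=5167 A_ack=200 B_seq=200 B_ack=5167
After event 1: A_seq=5263 A_ack=200 B_seq=200 B_ack=5263
After event 2: A_seq=5263 A_ack=200 B_seq=378 B_ack=5263
After event 3: A_seq=5263 A_ack=200 B_seq=445 B_ack=5263
After event 4: A_seq=5263 A_ack=200 B_seq=622 B_ack=5263

Answer: 5263 200 622 5263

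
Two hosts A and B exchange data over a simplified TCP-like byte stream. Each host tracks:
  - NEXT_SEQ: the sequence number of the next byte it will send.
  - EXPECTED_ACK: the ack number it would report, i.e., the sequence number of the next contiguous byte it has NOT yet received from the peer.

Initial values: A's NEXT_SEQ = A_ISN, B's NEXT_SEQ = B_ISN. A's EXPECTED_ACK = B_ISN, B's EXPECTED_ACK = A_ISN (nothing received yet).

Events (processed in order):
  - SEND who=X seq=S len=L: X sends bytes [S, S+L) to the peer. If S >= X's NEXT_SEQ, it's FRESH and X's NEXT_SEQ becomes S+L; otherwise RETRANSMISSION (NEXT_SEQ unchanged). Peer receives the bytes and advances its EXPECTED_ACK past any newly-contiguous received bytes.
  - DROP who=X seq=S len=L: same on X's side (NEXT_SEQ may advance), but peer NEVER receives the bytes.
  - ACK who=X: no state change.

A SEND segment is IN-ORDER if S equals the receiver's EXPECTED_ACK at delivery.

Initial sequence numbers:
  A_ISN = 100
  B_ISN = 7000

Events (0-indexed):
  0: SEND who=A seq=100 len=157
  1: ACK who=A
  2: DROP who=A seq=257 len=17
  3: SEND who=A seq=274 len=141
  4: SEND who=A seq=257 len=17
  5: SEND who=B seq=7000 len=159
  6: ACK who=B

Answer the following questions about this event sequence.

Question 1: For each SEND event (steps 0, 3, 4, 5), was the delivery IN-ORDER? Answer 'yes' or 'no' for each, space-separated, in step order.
Answer: yes no yes yes

Derivation:
Step 0: SEND seq=100 -> in-order
Step 3: SEND seq=274 -> out-of-order
Step 4: SEND seq=257 -> in-order
Step 5: SEND seq=7000 -> in-order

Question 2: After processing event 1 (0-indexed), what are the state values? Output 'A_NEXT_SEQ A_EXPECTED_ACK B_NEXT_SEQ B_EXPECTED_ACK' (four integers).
After event 0: A_seq=257 A_ack=7000 B_seq=7000 B_ack=257
After event 1: A_seq=257 A_ack=7000 B_seq=7000 B_ack=257

257 7000 7000 257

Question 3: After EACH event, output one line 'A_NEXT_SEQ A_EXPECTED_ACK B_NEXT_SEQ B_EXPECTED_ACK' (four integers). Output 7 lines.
257 7000 7000 257
257 7000 7000 257
274 7000 7000 257
415 7000 7000 257
415 7000 7000 415
415 7159 7159 415
415 7159 7159 415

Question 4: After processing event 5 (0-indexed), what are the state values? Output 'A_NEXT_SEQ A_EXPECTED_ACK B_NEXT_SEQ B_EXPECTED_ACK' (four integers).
After event 0: A_seq=257 A_ack=7000 B_seq=7000 B_ack=257
After event 1: A_seq=257 A_ack=7000 B_seq=7000 B_ack=257
After event 2: A_seq=274 A_ack=7000 B_seq=7000 B_ack=257
After event 3: A_seq=415 A_ack=7000 B_seq=7000 B_ack=257
After event 4: A_seq=415 A_ack=7000 B_seq=7000 B_ack=415
After event 5: A_seq=415 A_ack=7159 B_seq=7159 B_ack=415

415 7159 7159 415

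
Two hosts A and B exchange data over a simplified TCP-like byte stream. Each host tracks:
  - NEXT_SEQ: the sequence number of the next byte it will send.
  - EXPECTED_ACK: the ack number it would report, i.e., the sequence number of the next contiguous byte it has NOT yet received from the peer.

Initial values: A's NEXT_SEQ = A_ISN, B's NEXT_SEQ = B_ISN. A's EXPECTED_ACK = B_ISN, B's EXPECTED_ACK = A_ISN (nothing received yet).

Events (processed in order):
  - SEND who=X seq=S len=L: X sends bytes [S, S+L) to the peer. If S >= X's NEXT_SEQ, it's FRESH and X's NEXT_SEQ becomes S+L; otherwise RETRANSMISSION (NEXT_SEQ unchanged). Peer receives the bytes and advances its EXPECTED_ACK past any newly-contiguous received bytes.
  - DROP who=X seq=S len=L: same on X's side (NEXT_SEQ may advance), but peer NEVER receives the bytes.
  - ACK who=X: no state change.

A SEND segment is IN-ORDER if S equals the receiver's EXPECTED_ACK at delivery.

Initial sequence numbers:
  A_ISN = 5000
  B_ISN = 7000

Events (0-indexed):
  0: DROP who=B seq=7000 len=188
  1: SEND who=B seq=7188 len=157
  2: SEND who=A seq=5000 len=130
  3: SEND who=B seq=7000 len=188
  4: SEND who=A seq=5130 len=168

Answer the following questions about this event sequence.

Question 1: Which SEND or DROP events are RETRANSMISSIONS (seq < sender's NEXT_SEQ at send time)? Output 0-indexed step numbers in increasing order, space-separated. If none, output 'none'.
Step 0: DROP seq=7000 -> fresh
Step 1: SEND seq=7188 -> fresh
Step 2: SEND seq=5000 -> fresh
Step 3: SEND seq=7000 -> retransmit
Step 4: SEND seq=5130 -> fresh

Answer: 3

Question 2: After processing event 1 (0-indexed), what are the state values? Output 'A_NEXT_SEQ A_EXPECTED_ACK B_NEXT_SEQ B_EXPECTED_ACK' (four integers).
After event 0: A_seq=5000 A_ack=7000 B_seq=7188 B_ack=5000
After event 1: A_seq=5000 A_ack=7000 B_seq=7345 B_ack=5000

5000 7000 7345 5000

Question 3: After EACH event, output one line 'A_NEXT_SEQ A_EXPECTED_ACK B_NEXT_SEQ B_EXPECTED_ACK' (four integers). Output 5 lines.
5000 7000 7188 5000
5000 7000 7345 5000
5130 7000 7345 5130
5130 7345 7345 5130
5298 7345 7345 5298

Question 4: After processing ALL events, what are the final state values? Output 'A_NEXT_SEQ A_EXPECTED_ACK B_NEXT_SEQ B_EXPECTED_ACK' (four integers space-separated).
Answer: 5298 7345 7345 5298

Derivation:
After event 0: A_seq=5000 A_ack=7000 B_seq=7188 B_ack=5000
After event 1: A_seq=5000 A_ack=7000 B_seq=7345 B_ack=5000
After event 2: A_seq=5130 A_ack=7000 B_seq=7345 B_ack=5130
After event 3: A_seq=5130 A_ack=7345 B_seq=7345 B_ack=5130
After event 4: A_seq=5298 A_ack=7345 B_seq=7345 B_ack=5298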